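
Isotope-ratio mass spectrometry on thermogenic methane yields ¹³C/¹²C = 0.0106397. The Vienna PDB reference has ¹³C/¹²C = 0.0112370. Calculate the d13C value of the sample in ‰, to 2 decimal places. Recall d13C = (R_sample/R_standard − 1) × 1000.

d13C = (R_sample / R_standard − 1) × 1000
R_sample / R_standard = 0.0106397 / 0.0112370 = 0.946845
d13C = (0.946845 − 1) × 1000 = -53.155‰

-53.15‰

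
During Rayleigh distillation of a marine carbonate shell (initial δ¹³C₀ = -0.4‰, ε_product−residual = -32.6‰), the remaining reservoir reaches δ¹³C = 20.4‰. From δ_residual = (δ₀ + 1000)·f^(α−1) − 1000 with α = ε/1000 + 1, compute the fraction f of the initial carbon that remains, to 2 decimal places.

0.53

α − 1 = ε/1000 = -0.0326
(δ_res + 1000)/(δ₀ + 1000) = (20.4 + 1000)/(-0.4 + 1000) = 1020.4/999.6 = 1.020808
f = 1.020808^(1/-0.0326) = exp(ln(1.020808)/-0.0326) = exp(0.02059/-0.0326)
f = exp(-0.6317) = 0.5317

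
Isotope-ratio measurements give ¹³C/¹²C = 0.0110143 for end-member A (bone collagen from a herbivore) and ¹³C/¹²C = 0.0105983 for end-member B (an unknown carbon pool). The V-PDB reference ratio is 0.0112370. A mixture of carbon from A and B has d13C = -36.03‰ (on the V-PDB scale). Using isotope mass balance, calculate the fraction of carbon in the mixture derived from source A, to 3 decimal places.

0.562

δ_A = (0.0110143/0.0112370 − 1)×1000 = (0.980182 − 1)×1000 = -19.818‰
δ_B = (0.0105983/0.0112370 − 1)×1000 = (0.943161 − 1)×1000 = -56.839‰
f_A = (δ_mix − δ_B)/(δ_A − δ_B) = (-36.03 − (-56.839))/(-19.818 − (-56.839))
f_A = 20.809 / 37.021 = 0.5621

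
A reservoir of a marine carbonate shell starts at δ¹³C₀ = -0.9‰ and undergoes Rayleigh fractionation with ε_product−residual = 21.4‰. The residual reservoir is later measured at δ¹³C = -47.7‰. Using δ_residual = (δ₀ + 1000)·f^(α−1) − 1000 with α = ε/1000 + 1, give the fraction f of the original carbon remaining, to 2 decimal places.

0.11

α − 1 = ε/1000 = 0.0214
(δ_res + 1000)/(δ₀ + 1000) = (-47.7 + 1000)/(-0.9 + 1000) = 952.3/999.1 = 0.953158
f = 0.953158^(1/0.0214) = exp(ln(0.953158)/0.0214) = exp(-0.04797/0.0214)
f = exp(-2.2418) = 0.1063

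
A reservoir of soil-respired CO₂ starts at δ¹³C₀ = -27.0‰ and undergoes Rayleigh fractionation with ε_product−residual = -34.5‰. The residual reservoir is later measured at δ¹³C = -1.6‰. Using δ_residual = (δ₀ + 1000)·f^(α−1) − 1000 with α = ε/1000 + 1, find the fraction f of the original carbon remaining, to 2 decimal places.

α − 1 = ε/1000 = -0.0345
(δ_res + 1000)/(δ₀ + 1000) = (-1.6 + 1000)/(-27.0 + 1000) = 998.4/973.0 = 1.026105
f = 1.026105^(1/-0.0345) = exp(ln(1.026105)/-0.0345) = exp(0.02577/-0.0345)
f = exp(-0.7470) = 0.4738

0.47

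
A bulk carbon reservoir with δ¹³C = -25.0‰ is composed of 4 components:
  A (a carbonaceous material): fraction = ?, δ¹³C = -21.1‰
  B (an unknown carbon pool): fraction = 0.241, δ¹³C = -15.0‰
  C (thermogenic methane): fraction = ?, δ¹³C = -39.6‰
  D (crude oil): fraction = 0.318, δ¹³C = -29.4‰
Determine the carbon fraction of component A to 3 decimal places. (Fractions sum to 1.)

Let f_A and f_C be the unknown fractions; fractions sum to 1 so f_A + f_C = 0.441.
Mass balance: Σ fᵢ·δᵢ = δ_bulk ⇒ f_A·(-21.1) + f_C·(-39.6) = -25.0 − (-12.964) = -12.036
Substitute f_C = 0.441 − f_A:
f_A·(-21.1 − -39.6) = -12.036 − 0.441×(-39.6) = 5.428
f_A = 5.428 / 18.5 = 0.2934

0.293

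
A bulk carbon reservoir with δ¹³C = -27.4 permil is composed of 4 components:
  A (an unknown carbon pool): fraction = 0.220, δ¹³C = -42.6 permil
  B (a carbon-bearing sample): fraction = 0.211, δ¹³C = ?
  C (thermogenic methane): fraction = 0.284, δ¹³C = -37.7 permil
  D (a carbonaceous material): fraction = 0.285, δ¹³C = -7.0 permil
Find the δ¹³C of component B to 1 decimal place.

-25.2 permil

Isotope mass balance: δ_bulk = Σ fᵢ·δᵢ.
-27.4 = 0.220×(-42.6) + 0.211×δ_B + 0.284×(-37.7) + 0.285×(-7.0)
0.211·δ_B = -27.4 − (-22.074) = -5.326
δ_B = -5.326 / 0.211 = -25.24 permil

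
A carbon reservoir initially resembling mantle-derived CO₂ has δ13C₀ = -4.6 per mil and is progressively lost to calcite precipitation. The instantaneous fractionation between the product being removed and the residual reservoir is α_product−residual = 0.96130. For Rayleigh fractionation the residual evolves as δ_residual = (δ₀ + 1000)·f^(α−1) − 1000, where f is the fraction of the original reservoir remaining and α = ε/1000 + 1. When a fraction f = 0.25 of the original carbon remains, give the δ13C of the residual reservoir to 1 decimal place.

50.3 per mil

Rayleigh residual: δ_res = (δ₀ + 1000)·f^(α−1) − 1000
α − 1 = -0.03870
f^(α−1) = 0.25^(-0.03870) = 1.055115
δ_res = (-4.6 + 1000) × 1.055115 − 1000 = 1050.261 − 1000 = 50.26 per mil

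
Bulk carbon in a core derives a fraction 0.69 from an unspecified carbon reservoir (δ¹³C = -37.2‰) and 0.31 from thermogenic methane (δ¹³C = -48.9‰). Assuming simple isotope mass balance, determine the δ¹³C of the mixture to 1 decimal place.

-40.8‰

δ_mix = f_A·δ_A + f_B·δ_B
δ_mix = 0.69 × (-37.2) + 0.31 × (-48.9)
δ_mix = -25.67 + -15.16 = -40.83‰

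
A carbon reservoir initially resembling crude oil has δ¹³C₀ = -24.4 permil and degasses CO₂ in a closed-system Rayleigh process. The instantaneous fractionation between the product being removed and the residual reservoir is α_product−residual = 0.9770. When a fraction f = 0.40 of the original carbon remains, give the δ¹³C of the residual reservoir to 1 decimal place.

-3.6 permil

Rayleigh residual: δ_res = (δ₀ + 1000)·f^(α−1) − 1000
α − 1 = -0.02300
f^(α−1) = 0.40^(-0.02300) = 1.021298
δ_res = (-24.4 + 1000) × 1.021298 − 1000 = 996.379 − 1000 = -3.62 permil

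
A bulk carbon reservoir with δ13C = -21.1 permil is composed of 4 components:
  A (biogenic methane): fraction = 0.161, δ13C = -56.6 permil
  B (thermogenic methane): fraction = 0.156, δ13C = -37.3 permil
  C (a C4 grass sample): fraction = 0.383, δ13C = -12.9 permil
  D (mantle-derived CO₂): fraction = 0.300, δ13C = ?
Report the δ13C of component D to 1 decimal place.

-4.1 permil

Isotope mass balance: δ_bulk = Σ fᵢ·δᵢ.
-21.1 = 0.161×(-56.6) + 0.156×(-37.3) + 0.383×(-12.9) + 0.300×δ_D
0.300·δ_D = -21.1 − (-19.872) = -1.228
δ_D = -1.228 / 0.300 = -4.09 permil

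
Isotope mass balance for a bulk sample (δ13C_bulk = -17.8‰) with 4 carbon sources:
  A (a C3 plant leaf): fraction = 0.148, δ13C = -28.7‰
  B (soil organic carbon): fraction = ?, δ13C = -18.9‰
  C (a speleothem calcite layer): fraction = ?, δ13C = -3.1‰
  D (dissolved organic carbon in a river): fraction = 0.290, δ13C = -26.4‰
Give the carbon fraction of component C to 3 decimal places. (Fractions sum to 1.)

0.299

Let f_C and f_B be the unknown fractions; fractions sum to 1 so f_C + f_B = 0.562.
Mass balance: Σ fᵢ·δᵢ = δ_bulk ⇒ f_C·(-3.1) + f_B·(-18.9) = -17.8 − (-11.904) = -5.896
Substitute f_B = 0.562 − f_C:
f_C·(-3.1 − -18.9) = -5.896 − 0.562×(-18.9) = 4.725
f_C = 4.725 / 15.8 = 0.2991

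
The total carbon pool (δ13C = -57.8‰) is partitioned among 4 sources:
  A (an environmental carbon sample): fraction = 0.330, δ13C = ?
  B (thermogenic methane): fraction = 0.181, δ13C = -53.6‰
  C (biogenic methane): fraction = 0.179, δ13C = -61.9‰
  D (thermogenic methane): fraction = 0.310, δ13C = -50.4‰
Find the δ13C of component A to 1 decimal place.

-64.8‰

Isotope mass balance: δ_bulk = Σ fᵢ·δᵢ.
-57.8 = 0.330×δ_A + 0.181×(-53.6) + 0.179×(-61.9) + 0.310×(-50.4)
0.330·δ_A = -57.8 − (-36.406) = -21.394
δ_A = -21.394 / 0.330 = -64.83‰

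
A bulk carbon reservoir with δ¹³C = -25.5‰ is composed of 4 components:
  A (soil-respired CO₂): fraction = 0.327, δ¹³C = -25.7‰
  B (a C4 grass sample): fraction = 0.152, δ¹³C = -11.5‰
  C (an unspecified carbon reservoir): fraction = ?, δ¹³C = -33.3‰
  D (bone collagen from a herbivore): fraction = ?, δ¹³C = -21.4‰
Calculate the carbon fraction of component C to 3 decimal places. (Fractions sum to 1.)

0.353

Let f_C and f_D be the unknown fractions; fractions sum to 1 so f_C + f_D = 0.521.
Mass balance: Σ fᵢ·δᵢ = δ_bulk ⇒ f_C·(-33.3) + f_D·(-21.4) = -25.5 − (-10.152) = -15.348
Substitute f_D = 0.521 − f_C:
f_C·(-33.3 − -21.4) = -15.348 − 0.521×(-21.4) = -4.199
f_C = -4.199 / -11.9 = 0.3528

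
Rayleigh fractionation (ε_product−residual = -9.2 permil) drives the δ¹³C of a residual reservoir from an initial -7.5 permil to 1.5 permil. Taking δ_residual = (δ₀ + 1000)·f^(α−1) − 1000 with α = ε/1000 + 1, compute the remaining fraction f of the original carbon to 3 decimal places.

α − 1 = ε/1000 = -0.0092
(δ_res + 1000)/(δ₀ + 1000) = (1.5 + 1000)/(-7.5 + 1000) = 1001.5/992.5 = 1.009068
f = 1.009068^(1/-0.0092) = exp(ln(1.009068)/-0.0092) = exp(0.00903/-0.0092)
f = exp(-0.9812) = 0.3749

0.375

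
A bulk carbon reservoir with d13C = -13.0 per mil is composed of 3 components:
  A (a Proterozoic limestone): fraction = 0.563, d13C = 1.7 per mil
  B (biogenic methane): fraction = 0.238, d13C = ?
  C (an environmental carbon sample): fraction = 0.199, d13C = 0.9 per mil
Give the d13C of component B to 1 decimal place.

Isotope mass balance: δ_bulk = Σ fᵢ·δᵢ.
-13.0 = 0.563×(1.7) + 0.238×δ_B + 0.199×(0.9)
0.238·δ_B = -13.0 − (1.136) = -14.136
δ_B = -14.136 / 0.238 = -59.40 per mil

-59.4 per mil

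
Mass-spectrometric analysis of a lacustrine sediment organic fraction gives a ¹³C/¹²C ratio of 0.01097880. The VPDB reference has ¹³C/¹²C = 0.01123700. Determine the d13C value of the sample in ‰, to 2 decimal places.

d13C = (R_sample / R_standard − 1) × 1000
R_sample / R_standard = 0.01097880 / 0.01123700 = 0.977022
d13C = (0.977022 − 1) × 1000 = -22.978‰

-22.98‰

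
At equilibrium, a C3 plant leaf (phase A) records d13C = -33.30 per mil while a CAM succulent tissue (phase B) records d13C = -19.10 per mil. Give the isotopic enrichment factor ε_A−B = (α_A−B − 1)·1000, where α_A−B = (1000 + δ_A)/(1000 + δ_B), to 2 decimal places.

-14.48 per mil

α_A−B = (1000 + -33.30) / (1000 + -19.10) = 966.70 / 980.90 = 0.985523
ε_A−B = (0.985523 − 1) × 1000 = -14.477 per mil
(The approximation ε ≈ δ_A − δ_B would give -14.20 per mil.)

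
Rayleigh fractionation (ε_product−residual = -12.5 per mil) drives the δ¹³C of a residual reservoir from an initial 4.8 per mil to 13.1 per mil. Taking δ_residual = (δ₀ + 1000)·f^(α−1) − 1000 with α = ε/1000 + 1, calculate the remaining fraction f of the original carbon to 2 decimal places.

0.52

α − 1 = ε/1000 = -0.0125
(δ_res + 1000)/(δ₀ + 1000) = (13.1 + 1000)/(4.8 + 1000) = 1013.1/1004.8 = 1.008260
f = 1.008260^(1/-0.0125) = exp(ln(1.008260)/-0.0125) = exp(0.00823/-0.0125)
f = exp(-0.6581) = 0.5178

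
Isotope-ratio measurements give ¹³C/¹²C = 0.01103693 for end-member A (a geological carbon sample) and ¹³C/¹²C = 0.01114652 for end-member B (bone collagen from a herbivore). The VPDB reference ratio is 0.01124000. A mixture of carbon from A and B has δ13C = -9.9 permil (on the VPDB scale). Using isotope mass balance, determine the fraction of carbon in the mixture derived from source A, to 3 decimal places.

0.162

δ_A = (0.01103693/0.01124000 − 1)×1000 = (0.981933 − 1)×1000 = -18.067 permil
δ_B = (0.01114652/0.01124000 − 1)×1000 = (0.991683 − 1)×1000 = -8.317 permil
f_A = (δ_mix − δ_B)/(δ_A − δ_B) = (-9.9 − (-8.317))/(-18.067 − (-8.317))
f_A = -1.583 / -9.750 = 0.1624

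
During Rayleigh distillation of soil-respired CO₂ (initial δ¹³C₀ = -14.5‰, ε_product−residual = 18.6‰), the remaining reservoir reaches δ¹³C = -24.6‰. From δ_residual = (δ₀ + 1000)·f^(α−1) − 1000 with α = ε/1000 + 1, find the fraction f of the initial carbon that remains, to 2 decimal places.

α − 1 = ε/1000 = 0.0186
(δ_res + 1000)/(δ₀ + 1000) = (-24.6 + 1000)/(-14.5 + 1000) = 975.4/985.5 = 0.989751
f = 0.989751^(1/0.0186) = exp(ln(0.989751)/0.0186) = exp(-0.01030/0.0186)
f = exp(-0.5538) = 0.5747

0.57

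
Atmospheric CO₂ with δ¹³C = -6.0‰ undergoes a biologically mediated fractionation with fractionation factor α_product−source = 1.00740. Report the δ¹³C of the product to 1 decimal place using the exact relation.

1.4‰

δ_product = (δ_source + 1000)·α − 1000
δ_product = (-6.0 + 1000) × 1.00740 − 1000
δ_product = 1001.356 − 1000 = 1.36‰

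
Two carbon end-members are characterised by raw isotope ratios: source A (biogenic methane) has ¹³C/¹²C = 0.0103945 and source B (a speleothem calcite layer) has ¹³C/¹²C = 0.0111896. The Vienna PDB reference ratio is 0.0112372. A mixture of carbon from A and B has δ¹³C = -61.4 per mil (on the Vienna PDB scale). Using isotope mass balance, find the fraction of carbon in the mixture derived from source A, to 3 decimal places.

0.808

δ_A = (0.0103945/0.0112372 − 1)×1000 = (0.925008 − 1)×1000 = -74.992 per mil
δ_B = (0.0111896/0.0112372 − 1)×1000 = (0.995764 − 1)×1000 = -4.236 per mil
f_A = (δ_mix − δ_B)/(δ_A − δ_B) = (-61.4 − (-4.236))/(-74.992 − (-4.236))
f_A = -57.164 / -70.756 = 0.8079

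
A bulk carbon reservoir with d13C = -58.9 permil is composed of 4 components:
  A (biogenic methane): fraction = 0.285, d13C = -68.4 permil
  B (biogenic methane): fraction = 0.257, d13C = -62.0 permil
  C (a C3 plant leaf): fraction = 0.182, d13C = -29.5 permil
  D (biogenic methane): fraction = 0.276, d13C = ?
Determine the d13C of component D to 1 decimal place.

Isotope mass balance: δ_bulk = Σ fᵢ·δᵢ.
-58.9 = 0.285×(-68.4) + 0.257×(-62.0) + 0.182×(-29.5) + 0.276×δ_D
0.276·δ_D = -58.9 − (-40.797) = -18.103
δ_D = -18.103 / 0.276 = -65.59 permil

-65.6 permil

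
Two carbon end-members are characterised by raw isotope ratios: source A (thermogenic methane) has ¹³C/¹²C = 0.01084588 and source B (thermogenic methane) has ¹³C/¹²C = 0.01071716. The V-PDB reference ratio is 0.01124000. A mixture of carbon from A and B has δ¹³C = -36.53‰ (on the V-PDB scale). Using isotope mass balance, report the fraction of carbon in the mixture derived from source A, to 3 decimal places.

δ_A = (0.01084588/0.01124000 − 1)×1000 = (0.964936 − 1)×1000 = -35.064‰
δ_B = (0.01071716/0.01124000 − 1)×1000 = (0.953484 − 1)×1000 = -46.516‰
f_A = (δ_mix − δ_B)/(δ_A − δ_B) = (-36.53 − (-46.516))/(-35.064 − (-46.516))
f_A = 9.986 / 11.452 = 0.8720

0.872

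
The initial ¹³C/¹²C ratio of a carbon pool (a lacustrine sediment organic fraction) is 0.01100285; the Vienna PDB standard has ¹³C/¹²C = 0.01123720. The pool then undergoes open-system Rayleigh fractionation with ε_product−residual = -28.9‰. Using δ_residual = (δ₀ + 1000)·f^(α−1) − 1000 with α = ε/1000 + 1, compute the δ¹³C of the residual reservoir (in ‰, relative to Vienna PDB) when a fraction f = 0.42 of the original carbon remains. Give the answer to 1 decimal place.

4.0‰

δ₀ = (0.01100285/0.01123720 − 1)×1000 = (0.979145 − 1)×1000 = -20.855‰
α − 1 = ε/1000 = -0.0289
f^(α−1) = 0.42^(-0.0289) = 1.025388
δ_res = (-20.855 + 1000) × 1.025388 − 1000 = 1004.003 − 1000 = 4.00‰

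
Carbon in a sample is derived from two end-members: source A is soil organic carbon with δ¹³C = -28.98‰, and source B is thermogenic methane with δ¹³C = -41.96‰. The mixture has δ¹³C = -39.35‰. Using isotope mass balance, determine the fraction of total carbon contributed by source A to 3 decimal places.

0.201

δ_mix = f_A·δ_A + (1 − f_A)·δ_B  ⇒  f_A = (δ_mix − δ_B)/(δ_A − δ_B)
f_A = (-39.35 − (-41.96)) / (-28.98 − (-41.96))
f_A = 2.61 / 12.98 = 0.2011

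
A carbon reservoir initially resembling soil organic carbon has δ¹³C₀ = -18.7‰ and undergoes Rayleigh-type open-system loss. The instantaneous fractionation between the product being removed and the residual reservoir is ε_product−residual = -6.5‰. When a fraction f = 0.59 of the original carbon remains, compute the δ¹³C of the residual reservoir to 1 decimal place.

Rayleigh residual: δ_res = (δ₀ + 1000)·f^(α−1) − 1000
α = ε/1000 + 1 = 0.99350, so α − 1 = -0.00650
f^(α−1) = 0.59^(-0.00650) = 1.003436
δ_res = (-18.7 + 1000) × 1.003436 − 1000 = 984.671 − 1000 = -15.33‰

-15.3‰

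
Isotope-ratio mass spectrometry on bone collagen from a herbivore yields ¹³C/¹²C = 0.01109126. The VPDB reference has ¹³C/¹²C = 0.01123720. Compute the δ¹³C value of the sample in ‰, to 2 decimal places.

δ¹³C = (R_sample / R_standard − 1) × 1000
R_sample / R_standard = 0.01109126 / 0.01123720 = 0.987013
δ¹³C = (0.987013 − 1) × 1000 = -12.987‰

-12.99‰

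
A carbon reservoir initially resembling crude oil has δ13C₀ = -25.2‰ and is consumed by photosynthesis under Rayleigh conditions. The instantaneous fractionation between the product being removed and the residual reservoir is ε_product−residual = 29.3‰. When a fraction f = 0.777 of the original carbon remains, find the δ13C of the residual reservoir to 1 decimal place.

Rayleigh residual: δ_res = (δ₀ + 1000)·f^(α−1) − 1000
α = ε/1000 + 1 = 1.02930, so α − 1 = 0.02930
f^(α−1) = 0.777^(0.02930) = 0.992634
δ_res = (-25.2 + 1000) × 0.992634 − 1000 = 967.620 − 1000 = -32.38‰

-32.4‰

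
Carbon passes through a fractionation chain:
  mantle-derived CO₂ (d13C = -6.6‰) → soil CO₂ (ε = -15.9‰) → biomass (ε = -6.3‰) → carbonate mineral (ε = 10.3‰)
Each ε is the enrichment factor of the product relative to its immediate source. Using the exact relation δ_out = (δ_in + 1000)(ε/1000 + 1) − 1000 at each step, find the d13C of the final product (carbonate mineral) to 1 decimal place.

-18.5‰

step 1: δ = (-6.60 + 1000)·(-15.9/1000 + 1) − 1000 = -22.40‰
step 2: δ = (-22.40 + 1000)·(-6.3/1000 + 1) − 1000 = -28.55‰
step 3: δ = (-28.55 + 1000)·(10.3/1000 + 1) − 1000 = -18.55‰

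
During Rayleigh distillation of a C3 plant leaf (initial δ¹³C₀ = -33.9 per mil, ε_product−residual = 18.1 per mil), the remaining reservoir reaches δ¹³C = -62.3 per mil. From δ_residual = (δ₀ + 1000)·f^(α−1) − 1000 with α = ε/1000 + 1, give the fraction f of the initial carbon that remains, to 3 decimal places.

α − 1 = ε/1000 = 0.0181
(δ_res + 1000)/(δ₀ + 1000) = (-62.3 + 1000)/(-33.9 + 1000) = 937.7/966.1 = 0.970603
f = 0.970603^(1/0.0181) = exp(ln(0.970603)/0.0181) = exp(-0.02984/0.0181)
f = exp(-1.6485) = 0.1923

0.192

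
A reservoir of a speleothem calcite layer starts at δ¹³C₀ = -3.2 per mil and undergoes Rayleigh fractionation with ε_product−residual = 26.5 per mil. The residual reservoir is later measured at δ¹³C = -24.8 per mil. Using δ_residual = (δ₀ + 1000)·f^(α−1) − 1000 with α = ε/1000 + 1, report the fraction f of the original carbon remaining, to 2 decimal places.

0.44

α − 1 = ε/1000 = 0.0265
(δ_res + 1000)/(δ₀ + 1000) = (-24.8 + 1000)/(-3.2 + 1000) = 975.2/996.8 = 0.978331
f = 0.978331^(1/0.0265) = exp(ln(0.978331)/0.0265) = exp(-0.02191/0.0265)
f = exp(-0.8267) = 0.4375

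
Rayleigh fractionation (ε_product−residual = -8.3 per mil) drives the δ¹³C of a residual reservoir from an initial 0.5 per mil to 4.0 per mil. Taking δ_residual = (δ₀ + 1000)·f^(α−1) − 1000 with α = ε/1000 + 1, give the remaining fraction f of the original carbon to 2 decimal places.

0.66

α − 1 = ε/1000 = -0.0083
(δ_res + 1000)/(δ₀ + 1000) = (4.0 + 1000)/(0.5 + 1000) = 1004.0/1000.5 = 1.003498
f = 1.003498^(1/-0.0083) = exp(ln(1.003498)/-0.0083) = exp(0.00349/-0.0083)
f = exp(-0.4207) = 0.6566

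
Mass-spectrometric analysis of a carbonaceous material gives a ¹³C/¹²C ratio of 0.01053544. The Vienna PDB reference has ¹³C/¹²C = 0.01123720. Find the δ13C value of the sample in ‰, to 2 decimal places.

-62.45‰

δ13C = (R_sample / R_standard − 1) × 1000
R_sample / R_standard = 0.01053544 / 0.01123720 = 0.937550
δ13C = (0.937550 − 1) × 1000 = -62.450‰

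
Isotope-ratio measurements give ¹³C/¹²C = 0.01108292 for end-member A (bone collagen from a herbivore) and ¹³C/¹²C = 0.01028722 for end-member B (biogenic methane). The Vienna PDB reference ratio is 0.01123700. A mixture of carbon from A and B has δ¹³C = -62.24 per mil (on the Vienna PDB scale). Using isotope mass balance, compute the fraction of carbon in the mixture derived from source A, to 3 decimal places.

δ_A = (0.01108292/0.01123700 − 1)×1000 = (0.986288 − 1)×1000 = -13.712 per mil
δ_B = (0.01028722/0.01123700 − 1)×1000 = (0.915477 − 1)×1000 = -84.523 per mil
f_A = (δ_mix − δ_B)/(δ_A − δ_B) = (-62.24 − (-84.523))/(-13.712 − (-84.523))
f_A = 22.283 / 70.811 = 0.3147

0.315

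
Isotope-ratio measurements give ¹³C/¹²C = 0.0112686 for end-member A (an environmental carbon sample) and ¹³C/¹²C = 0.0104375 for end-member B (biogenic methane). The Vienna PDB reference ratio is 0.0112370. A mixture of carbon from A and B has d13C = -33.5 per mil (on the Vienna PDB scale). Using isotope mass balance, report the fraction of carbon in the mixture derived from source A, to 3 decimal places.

0.509

δ_A = (0.0112686/0.0112370 − 1)×1000 = (1.002812 − 1)×1000 = 2.812 per mil
δ_B = (0.0104375/0.0112370 − 1)×1000 = (0.928851 − 1)×1000 = -71.149 per mil
f_A = (δ_mix − δ_B)/(δ_A − δ_B) = (-33.5 − (-71.149))/(2.812 − (-71.149))
f_A = 37.649 / 73.961 = 0.5090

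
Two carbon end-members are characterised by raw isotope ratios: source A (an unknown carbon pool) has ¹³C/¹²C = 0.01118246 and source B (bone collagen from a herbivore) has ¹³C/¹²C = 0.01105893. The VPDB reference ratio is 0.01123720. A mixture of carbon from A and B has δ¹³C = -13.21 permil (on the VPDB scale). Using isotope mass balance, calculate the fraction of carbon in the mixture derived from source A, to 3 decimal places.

δ_A = (0.01118246/0.01123720 − 1)×1000 = (0.995129 − 1)×1000 = -4.871 permil
δ_B = (0.01105893/0.01123720 − 1)×1000 = (0.984136 − 1)×1000 = -15.864 permil
f_A = (δ_mix − δ_B)/(δ_A − δ_B) = (-13.21 − (-15.864))/(-4.871 − (-15.864))
f_A = 2.654 / 10.993 = 0.2415

0.241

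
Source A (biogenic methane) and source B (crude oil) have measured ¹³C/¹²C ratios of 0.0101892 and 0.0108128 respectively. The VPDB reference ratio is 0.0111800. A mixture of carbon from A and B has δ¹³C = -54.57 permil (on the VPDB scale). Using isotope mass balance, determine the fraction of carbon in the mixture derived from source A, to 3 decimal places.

0.390

δ_A = (0.0101892/0.0111800 − 1)×1000 = (0.911377 − 1)×1000 = -88.623 permil
δ_B = (0.0108128/0.0111800 − 1)×1000 = (0.967156 − 1)×1000 = -32.844 permil
f_A = (δ_mix − δ_B)/(δ_A − δ_B) = (-54.57 − (-32.844))/(-88.623 − (-32.844))
f_A = -21.726 / -55.778 = 0.3895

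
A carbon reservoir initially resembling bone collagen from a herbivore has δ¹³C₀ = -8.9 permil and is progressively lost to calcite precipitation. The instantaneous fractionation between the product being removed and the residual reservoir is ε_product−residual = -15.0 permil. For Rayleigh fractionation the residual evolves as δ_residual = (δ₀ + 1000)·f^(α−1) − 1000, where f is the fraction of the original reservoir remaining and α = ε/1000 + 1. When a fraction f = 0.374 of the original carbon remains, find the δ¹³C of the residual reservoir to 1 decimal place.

Rayleigh residual: δ_res = (δ₀ + 1000)·f^(α−1) − 1000
α = ε/1000 + 1 = 0.98500, so α − 1 = -0.01500
f^(α−1) = 0.374^(-0.01500) = 1.014862
δ_res = (-8.9 + 1000) × 1.014862 − 1000 = 1005.830 − 1000 = 5.83 permil

5.8 permil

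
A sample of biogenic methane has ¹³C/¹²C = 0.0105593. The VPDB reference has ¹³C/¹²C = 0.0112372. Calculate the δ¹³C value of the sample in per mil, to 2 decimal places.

-60.33 per mil

δ¹³C = (R_sample / R_standard − 1) × 1000
R_sample / R_standard = 0.0105593 / 0.0112372 = 0.939674
δ¹³C = (0.939674 − 1) × 1000 = -60.326 per mil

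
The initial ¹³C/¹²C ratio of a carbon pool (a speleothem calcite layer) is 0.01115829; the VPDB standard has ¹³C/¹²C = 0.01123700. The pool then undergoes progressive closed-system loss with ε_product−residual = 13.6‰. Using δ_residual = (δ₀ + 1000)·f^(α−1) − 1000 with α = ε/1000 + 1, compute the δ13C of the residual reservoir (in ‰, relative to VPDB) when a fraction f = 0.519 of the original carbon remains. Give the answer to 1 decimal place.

δ₀ = (0.01115829/0.01123700 − 1)×1000 = (0.992995 − 1)×1000 = -7.005‰
α − 1 = ε/1000 = 0.0136
f^(α−1) = 0.519^(0.0136) = 0.991120
δ_res = (-7.005 + 1000) × 0.991120 − 1000 = 984.178 − 1000 = -15.82‰

-15.8‰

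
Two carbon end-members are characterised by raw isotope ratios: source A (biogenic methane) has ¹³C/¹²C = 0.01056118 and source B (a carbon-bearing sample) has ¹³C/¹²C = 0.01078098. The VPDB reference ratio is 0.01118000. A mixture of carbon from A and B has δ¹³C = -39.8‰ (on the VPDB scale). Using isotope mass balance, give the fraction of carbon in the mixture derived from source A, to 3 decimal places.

δ_A = (0.01056118/0.01118000 − 1)×1000 = (0.944649 − 1)×1000 = -55.351‰
δ_B = (0.01078098/0.01118000 − 1)×1000 = (0.964309 − 1)×1000 = -35.691‰
f_A = (δ_mix − δ_B)/(δ_A − δ_B) = (-39.8 − (-35.691))/(-55.351 − (-35.691))
f_A = -4.109 / -19.660 = 0.2090

0.209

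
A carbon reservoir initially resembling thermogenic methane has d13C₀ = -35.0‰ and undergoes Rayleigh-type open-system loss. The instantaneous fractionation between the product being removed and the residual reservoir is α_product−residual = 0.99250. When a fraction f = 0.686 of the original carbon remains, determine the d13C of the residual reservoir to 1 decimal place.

-32.3‰

Rayleigh residual: δ_res = (δ₀ + 1000)·f^(α−1) − 1000
α − 1 = -0.00750
f^(α−1) = 0.686^(-0.00750) = 1.002831
δ_res = (-35.0 + 1000) × 1.002831 − 1000 = 967.732 − 1000 = -32.27‰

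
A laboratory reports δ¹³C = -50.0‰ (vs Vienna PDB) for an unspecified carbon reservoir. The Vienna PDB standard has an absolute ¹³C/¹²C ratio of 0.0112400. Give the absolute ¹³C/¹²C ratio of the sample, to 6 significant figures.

R_sample = R_standard × (δ¹³C/1000 + 1)
R_sample = 0.0112400 × (-50.0/1000 + 1) = 0.0112400 × 0.950000
R_sample = 0.0106780

0.0106780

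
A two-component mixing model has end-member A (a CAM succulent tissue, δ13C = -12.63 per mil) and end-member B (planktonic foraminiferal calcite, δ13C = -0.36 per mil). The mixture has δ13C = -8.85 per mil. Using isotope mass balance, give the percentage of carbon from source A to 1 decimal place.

69.2%

δ_mix = f_A·δ_A + (1 − f_A)·δ_B  ⇒  f_A = (δ_mix − δ_B)/(δ_A − δ_B)
f_A = (-8.85 − (-0.36)) / (-12.63 − (-0.36))
f_A = -8.49 / -12.27 = 0.6919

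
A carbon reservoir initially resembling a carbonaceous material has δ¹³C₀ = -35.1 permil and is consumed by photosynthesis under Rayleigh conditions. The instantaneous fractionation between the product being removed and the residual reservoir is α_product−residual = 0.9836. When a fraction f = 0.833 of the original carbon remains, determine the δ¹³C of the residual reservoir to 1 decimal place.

-32.2 permil

Rayleigh residual: δ_res = (δ₀ + 1000)·f^(α−1) − 1000
α − 1 = -0.01640
f^(α−1) = 0.833^(-0.01640) = 1.003001
δ_res = (-35.1 + 1000) × 1.003001 − 1000 = 967.796 − 1000 = -32.20 permil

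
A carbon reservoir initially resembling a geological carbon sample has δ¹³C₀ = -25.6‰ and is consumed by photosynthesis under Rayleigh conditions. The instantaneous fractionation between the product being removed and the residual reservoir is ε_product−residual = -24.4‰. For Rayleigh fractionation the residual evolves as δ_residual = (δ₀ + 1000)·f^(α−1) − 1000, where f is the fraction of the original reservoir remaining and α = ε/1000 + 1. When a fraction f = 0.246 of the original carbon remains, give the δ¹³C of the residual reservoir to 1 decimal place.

8.3‰

Rayleigh residual: δ_res = (δ₀ + 1000)·f^(α−1) − 1000
α = ε/1000 + 1 = 0.97560, so α − 1 = -0.02440
f^(α−1) = 0.246^(-0.02440) = 1.034811
δ_res = (-25.6 + 1000) × 1.034811 − 1000 = 1008.320 − 1000 = 8.32‰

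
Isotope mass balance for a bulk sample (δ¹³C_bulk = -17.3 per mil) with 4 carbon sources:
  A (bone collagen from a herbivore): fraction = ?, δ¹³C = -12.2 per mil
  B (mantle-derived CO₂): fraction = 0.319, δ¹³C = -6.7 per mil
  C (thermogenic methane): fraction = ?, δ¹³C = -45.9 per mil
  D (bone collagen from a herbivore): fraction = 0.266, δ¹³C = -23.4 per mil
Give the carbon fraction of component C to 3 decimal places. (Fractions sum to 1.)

Let f_C and f_A be the unknown fractions; fractions sum to 1 so f_C + f_A = 0.415.
Mass balance: Σ fᵢ·δᵢ = δ_bulk ⇒ f_C·(-45.9) + f_A·(-12.2) = -17.3 − (-8.362) = -8.938
Substitute f_A = 0.415 − f_C:
f_C·(-45.9 − -12.2) = -8.938 − 0.415×(-12.2) = -3.875
f_C = -3.875 / -33.7 = 0.1150

0.115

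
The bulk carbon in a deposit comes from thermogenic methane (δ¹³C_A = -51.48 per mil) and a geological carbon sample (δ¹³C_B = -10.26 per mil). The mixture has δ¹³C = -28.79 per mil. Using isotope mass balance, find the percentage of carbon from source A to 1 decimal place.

δ_mix = f_A·δ_A + (1 − f_A)·δ_B  ⇒  f_A = (δ_mix − δ_B)/(δ_A − δ_B)
f_A = (-28.79 − (-10.26)) / (-51.48 − (-10.26))
f_A = -18.53 / -41.22 = 0.4495

45.0%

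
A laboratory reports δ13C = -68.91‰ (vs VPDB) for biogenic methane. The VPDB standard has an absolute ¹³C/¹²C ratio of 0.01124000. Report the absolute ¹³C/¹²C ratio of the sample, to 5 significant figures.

R_sample = R_standard × (δ13C/1000 + 1)
R_sample = 0.01124000 × (-68.91/1000 + 1) = 0.01124000 × 0.931090
R_sample = 0.0104655

0.010465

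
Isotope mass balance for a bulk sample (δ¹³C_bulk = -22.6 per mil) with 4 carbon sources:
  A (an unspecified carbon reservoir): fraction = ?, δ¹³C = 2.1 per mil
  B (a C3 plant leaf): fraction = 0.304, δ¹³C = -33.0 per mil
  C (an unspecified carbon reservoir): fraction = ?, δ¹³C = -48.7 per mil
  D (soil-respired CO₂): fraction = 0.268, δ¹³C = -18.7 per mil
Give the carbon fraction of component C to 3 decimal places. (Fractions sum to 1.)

0.166

Let f_C and f_A be the unknown fractions; fractions sum to 1 so f_C + f_A = 0.428.
Mass balance: Σ fᵢ·δᵢ = δ_bulk ⇒ f_C·(-48.7) + f_A·(2.1) = -22.6 − (-15.044) = -7.556
Substitute f_A = 0.428 − f_C:
f_C·(-48.7 − 2.1) = -7.556 − 0.428×(2.1) = -8.455
f_C = -8.455 / -50.8 = 0.1664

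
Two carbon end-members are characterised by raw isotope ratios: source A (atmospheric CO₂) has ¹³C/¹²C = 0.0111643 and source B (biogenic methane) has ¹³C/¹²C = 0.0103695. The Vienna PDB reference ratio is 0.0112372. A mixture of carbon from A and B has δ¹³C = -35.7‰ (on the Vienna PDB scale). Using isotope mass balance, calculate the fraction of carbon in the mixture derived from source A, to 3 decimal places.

0.587

δ_A = (0.0111643/0.0112372 − 1)×1000 = (0.993513 − 1)×1000 = -6.487‰
δ_B = (0.0103695/0.0112372 − 1)×1000 = (0.922783 − 1)×1000 = -77.217‰
f_A = (δ_mix − δ_B)/(δ_A − δ_B) = (-35.7 − (-77.217))/(-6.487 − (-77.217))
f_A = 41.517 / 70.729 = 0.5870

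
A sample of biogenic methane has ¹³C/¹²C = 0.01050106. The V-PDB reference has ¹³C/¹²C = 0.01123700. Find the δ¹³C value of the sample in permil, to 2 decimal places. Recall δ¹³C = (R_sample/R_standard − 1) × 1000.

-65.49 permil

δ¹³C = (R_sample / R_standard − 1) × 1000
R_sample / R_standard = 0.01050106 / 0.01123700 = 0.934507
δ¹³C = (0.934507 − 1) × 1000 = -65.493 permil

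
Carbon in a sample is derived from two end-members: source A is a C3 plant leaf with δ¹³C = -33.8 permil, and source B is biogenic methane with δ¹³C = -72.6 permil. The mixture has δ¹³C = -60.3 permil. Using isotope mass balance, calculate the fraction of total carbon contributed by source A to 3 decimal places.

δ_mix = f_A·δ_A + (1 − f_A)·δ_B  ⇒  f_A = (δ_mix − δ_B)/(δ_A − δ_B)
f_A = (-60.3 − (-72.6)) / (-33.8 − (-72.6))
f_A = 12.3 / 38.8 = 0.3170

0.317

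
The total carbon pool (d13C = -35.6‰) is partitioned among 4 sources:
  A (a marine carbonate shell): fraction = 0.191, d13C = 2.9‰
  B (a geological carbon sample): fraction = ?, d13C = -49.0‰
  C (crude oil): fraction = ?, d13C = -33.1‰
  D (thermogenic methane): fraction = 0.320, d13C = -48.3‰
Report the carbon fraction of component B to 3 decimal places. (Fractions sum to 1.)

0.284

Let f_B and f_C be the unknown fractions; fractions sum to 1 so f_B + f_C = 0.489.
Mass balance: Σ fᵢ·δᵢ = δ_bulk ⇒ f_B·(-49.0) + f_C·(-33.1) = -35.6 − (-14.902) = -20.698
Substitute f_C = 0.489 − f_B:
f_B·(-49.0 − -33.1) = -20.698 − 0.489×(-33.1) = -4.512
f_B = -4.512 / -15.9 = 0.2838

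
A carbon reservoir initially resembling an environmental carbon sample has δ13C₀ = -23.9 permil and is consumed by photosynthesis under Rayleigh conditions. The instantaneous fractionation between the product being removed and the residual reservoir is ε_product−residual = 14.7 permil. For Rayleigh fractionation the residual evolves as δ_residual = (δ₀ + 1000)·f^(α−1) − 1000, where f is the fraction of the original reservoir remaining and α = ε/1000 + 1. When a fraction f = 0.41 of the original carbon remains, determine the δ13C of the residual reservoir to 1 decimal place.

Rayleigh residual: δ_res = (δ₀ + 1000)·f^(α−1) − 1000
α = ε/1000 + 1 = 1.01470, so α − 1 = 0.01470
f^(α−1) = 0.41^(0.01470) = 0.986979
δ_res = (-23.9 + 1000) × 0.986979 − 1000 = 963.390 − 1000 = -36.61 permil

-36.6 permil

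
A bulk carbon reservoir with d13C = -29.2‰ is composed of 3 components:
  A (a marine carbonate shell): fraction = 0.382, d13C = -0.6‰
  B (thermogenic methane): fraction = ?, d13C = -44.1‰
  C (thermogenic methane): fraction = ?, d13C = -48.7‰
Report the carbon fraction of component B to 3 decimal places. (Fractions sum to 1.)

0.245

Let f_B and f_C be the unknown fractions; fractions sum to 1 so f_B + f_C = 0.618.
Mass balance: Σ fᵢ·δᵢ = δ_bulk ⇒ f_B·(-44.1) + f_C·(-48.7) = -29.2 − (-0.229) = -28.971
Substitute f_C = 0.618 − f_B:
f_B·(-44.1 − -48.7) = -28.971 − 0.618×(-48.7) = 1.126
f_B = 1.126 / 4.6 = 0.2447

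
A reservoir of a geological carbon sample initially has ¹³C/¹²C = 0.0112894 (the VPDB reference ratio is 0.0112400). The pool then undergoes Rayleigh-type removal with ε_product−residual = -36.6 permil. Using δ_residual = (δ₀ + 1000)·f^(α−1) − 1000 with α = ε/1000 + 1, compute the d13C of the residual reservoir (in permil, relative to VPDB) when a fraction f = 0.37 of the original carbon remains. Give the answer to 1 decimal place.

41.6 permil

δ₀ = (0.0112894/0.0112400 − 1)×1000 = (1.004395 − 1)×1000 = 4.395 permil
α − 1 = ε/1000 = -0.0366
f^(α−1) = 0.37^(-0.0366) = 1.037060
δ_res = (4.395 + 1000) × 1.037060 − 1000 = 1041.618 − 1000 = 41.62 permil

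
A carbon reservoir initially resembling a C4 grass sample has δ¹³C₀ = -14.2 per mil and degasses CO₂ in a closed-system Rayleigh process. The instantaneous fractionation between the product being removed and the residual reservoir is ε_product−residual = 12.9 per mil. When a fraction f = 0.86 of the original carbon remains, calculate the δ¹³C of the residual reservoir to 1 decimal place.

Rayleigh residual: δ_res = (δ₀ + 1000)·f^(α−1) − 1000
α = ε/1000 + 1 = 1.01290, so α − 1 = 0.01290
f^(α−1) = 0.86^(0.01290) = 0.998056
δ_res = (-14.2 + 1000) × 0.998056 − 1000 = 983.884 − 1000 = -16.12 per mil

-16.1 per mil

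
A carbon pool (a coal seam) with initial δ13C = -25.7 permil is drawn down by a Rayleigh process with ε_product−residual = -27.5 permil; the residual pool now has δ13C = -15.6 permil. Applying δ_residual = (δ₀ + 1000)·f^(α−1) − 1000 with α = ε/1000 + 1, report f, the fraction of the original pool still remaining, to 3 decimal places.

α − 1 = ε/1000 = -0.0275
(δ_res + 1000)/(δ₀ + 1000) = (-15.6 + 1000)/(-25.7 + 1000) = 984.4/974.3 = 1.010366
f = 1.010366^(1/-0.0275) = exp(ln(1.010366)/-0.0275) = exp(0.01031/-0.0275)
f = exp(-0.3750) = 0.6873

0.687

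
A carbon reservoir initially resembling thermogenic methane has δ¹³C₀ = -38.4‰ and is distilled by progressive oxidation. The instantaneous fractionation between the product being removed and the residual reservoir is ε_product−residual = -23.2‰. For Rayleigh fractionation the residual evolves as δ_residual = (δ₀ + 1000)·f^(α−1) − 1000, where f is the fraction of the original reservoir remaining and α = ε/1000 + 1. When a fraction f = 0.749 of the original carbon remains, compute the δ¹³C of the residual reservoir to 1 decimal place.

-31.9‰

Rayleigh residual: δ_res = (δ₀ + 1000)·f^(α−1) − 1000
α = ε/1000 + 1 = 0.97680, so α − 1 = -0.02320
f^(α−1) = 0.749^(-0.02320) = 1.006728
δ_res = (-38.4 + 1000) × 1.006728 − 1000 = 968.069 − 1000 = -31.93‰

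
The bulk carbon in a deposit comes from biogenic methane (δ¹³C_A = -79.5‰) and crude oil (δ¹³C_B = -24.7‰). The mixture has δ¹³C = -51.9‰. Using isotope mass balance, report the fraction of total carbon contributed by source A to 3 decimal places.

δ_mix = f_A·δ_A + (1 − f_A)·δ_B  ⇒  f_A = (δ_mix − δ_B)/(δ_A − δ_B)
f_A = (-51.9 − (-24.7)) / (-79.5 − (-24.7))
f_A = -27.2 / -54.8 = 0.4964

0.496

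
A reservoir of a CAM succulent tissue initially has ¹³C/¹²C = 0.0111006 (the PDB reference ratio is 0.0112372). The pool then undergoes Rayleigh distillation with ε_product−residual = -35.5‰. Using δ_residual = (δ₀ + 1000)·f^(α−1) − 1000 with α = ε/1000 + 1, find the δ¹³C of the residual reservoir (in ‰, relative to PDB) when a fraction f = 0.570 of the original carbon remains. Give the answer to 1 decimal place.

δ₀ = (0.0111006/0.0112372 − 1)×1000 = (0.987844 − 1)×1000 = -12.156‰
α − 1 = ε/1000 = -0.0355
f^(α−1) = 0.570^(-0.0355) = 1.020156
δ_res = (-12.156 + 1000) × 1.020156 − 1000 = 1007.755 − 1000 = 7.75‰

7.8‰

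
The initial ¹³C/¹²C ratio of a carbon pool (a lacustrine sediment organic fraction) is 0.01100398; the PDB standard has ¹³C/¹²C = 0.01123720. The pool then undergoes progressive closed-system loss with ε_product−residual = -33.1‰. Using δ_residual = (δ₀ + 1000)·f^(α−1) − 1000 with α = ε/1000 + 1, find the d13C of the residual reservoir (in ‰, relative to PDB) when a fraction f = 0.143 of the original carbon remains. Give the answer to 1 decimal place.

δ₀ = (0.01100398/0.01123720 − 1)×1000 = (0.979246 − 1)×1000 = -20.754‰
α − 1 = ε/1000 = -0.0331
f^(α−1) = 0.143^(-0.0331) = 1.066494
δ_res = (-20.754 + 1000) × 1.066494 − 1000 = 1044.360 − 1000 = 44.36‰

44.4‰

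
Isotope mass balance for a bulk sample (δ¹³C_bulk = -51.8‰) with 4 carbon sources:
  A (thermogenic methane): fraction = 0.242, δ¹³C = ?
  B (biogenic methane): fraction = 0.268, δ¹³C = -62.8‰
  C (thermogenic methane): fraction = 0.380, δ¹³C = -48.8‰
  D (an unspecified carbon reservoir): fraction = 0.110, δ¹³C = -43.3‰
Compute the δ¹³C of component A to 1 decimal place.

-48.2‰

Isotope mass balance: δ_bulk = Σ fᵢ·δᵢ.
-51.8 = 0.242×δ_A + 0.268×(-62.8) + 0.380×(-48.8) + 0.110×(-43.3)
0.242·δ_A = -51.8 − (-40.137) = -11.663
δ_A = -11.663 / 0.242 = -48.19‰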